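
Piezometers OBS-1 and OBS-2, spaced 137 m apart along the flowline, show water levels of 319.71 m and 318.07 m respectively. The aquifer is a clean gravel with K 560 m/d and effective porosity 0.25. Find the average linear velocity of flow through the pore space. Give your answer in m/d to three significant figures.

26.8 m/d

Hydraulic gradient i = (319.71 − 318.07) / 137 = 1.64 / 137 = 0.01197
Darcy flux q = K·i = 560 × 0.01197 = 6.704 m/d
v_s = q/n_e = 6.704/0.25 = 26.81 m/d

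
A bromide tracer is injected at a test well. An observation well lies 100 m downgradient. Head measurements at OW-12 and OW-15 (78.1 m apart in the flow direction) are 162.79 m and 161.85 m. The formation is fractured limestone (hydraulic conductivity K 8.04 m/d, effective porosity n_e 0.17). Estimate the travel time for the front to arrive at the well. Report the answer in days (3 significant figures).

Hydraulic gradient i = (162.79 − 161.85) / 78.1 = 0.94 / 78.1 = 0.01204
q = Ki = 8.04 × 0.01204 = 0.09677 m/d
v = Ki/n = 8.04·0.01204/0.17 = 0.5692 m/d
t = L / v = 100 / 0.5692 = 175.7 d

176 days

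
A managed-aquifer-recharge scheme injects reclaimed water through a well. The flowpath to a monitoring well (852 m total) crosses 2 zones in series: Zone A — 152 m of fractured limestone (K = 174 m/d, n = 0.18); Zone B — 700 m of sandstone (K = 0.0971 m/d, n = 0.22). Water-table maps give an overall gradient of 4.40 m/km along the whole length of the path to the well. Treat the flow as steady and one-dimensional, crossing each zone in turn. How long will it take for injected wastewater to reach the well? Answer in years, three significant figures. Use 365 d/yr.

956 years

Continuity: the same q passes through each zone, so ΔH = q·Σ(L_j/K_j) — the zones act as resistances in series.
Σ(L/K) = 152/174 + 700/0.0971 = 0.8736 + 7209 = 7210 d
K_eq = L_total / Σ(L/K) = 852 / 7210 = 0.1182 m/d
q = K_eq · i = 0.1182 × 0.0044 = 5.199e-4 m/d (same in every zone)
Zone A: v = q/n = 5.199e-4/0.18 = 0.002889 m/d → t_A = 152/0.002889 = 52620 d
Zone B: v = q/n = 5.199e-4/0.22 = 0.002363 m/d → t_B = 700/0.002363 = 296200 d
Total t = 52620 + 296200 = 348800 d
   = 348800 / 365 = 956 yr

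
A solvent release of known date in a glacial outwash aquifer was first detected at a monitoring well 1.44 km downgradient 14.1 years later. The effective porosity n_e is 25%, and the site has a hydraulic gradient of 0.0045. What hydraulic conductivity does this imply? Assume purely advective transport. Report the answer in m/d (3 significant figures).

15.5 m/d

t = 14.1 years = 5147 d
L = 1.44 km = 1440 m
v = L / t = 1440 / 5147 = 0.2798 m/d
K = v · n / i = 0.2798 × 0.25 / 0.0045 = 15.5 m/d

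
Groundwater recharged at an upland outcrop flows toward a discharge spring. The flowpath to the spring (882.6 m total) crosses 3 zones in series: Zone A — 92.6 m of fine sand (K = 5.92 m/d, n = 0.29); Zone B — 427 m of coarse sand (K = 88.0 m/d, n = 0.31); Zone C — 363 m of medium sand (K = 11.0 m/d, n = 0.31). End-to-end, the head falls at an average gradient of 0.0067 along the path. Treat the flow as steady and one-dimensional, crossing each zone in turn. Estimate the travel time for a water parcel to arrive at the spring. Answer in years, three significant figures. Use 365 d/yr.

6.74 years

Steady 1-D flow in series ⇒ the Darcy flux q is identical in every zone and the zone head losses add (resistances L/K in series).
Σ(L/K) = 92.6/5.92 + 427/88.0 + 363/11.0 = 15.64 + 4.852 + 33.00 = 53.49 d
K_eq = L_total / Σ(L/K) = 882.6 / 53.49 = 16.50 m/d
q = K_eq · i = 16.50 × 0.0067 = 0.1105 m/d (same in every zone)
Zone A: v = q/n = 0.1105/0.29 = 0.3812 m/d → t_A = 92.6/0.3812 = 242.9 d
Zone B: v = q/n = 0.1105/0.31 = 0.3566 m/d → t_B = 427/0.3566 = 1197 d
Zone C: v = q/n = 0.1105/0.31 = 0.3566 m/d → t_C = 363/0.3566 = 1018 d
Total t = 242.9 + 1197 + 1018 = 2458 d
   = 2458 / 365 = 6.74 yr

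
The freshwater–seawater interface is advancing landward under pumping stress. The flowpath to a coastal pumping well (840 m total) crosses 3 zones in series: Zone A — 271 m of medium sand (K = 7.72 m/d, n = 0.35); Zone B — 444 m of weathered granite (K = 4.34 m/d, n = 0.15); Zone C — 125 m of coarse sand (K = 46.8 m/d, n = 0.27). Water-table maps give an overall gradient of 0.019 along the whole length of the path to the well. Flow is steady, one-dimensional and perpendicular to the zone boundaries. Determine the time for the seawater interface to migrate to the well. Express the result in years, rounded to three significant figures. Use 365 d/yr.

4.69 years

Steady 1-D flow in series ⇒ the Darcy flux q is identical in every zone and the zone head losses add (resistances L/K in series).
Σ(L/K) = 271/7.72 + 444/4.34 + 125/46.8 = 35.10 + 102.3 + 2.671 = 140.1 d
K_eq = L_total / Σ(L/K) = 840 / 140.1 = 5.997 m/d
q = K_eq · i = 5.997 × 0.019 = 0.1139 m/d (same in every zone)
Zone A: v = q/n = 0.1139/0.35 = 0.3255 m/d → t_A = 271/0.3255 = 832.5 d
Zone B: v = q/n = 0.1139/0.15 = 0.7596 m/d → t_B = 444/0.7596 = 584.5 d
Zone C: v = q/n = 0.1139/0.27 = 0.4220 m/d → t_C = 125/0.4220 = 296.2 d
Total t = 832.5 + 584.5 + 296.2 = 1713 d
   = 1713 / 365 = 4.69 yr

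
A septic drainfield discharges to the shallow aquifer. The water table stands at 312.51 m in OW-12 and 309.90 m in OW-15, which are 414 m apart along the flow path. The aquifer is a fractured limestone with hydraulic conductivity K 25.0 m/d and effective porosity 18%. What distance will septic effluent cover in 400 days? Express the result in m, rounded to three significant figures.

350 m

Hydraulic gradient i = (312.51 − 309.90) / 414 = 2.61 / 414 = 0.006304
q = Ki = 25.0 × 0.006304 = 0.1576 m/d
Average linear velocity = 0.1576 / 0.18 = 0.8756 m/d
L = v × T = 0.8756 × 400 = 350.2 m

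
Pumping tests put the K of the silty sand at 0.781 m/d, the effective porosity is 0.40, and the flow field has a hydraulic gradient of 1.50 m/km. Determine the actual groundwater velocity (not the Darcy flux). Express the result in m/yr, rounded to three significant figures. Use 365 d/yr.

q = Ki = 0.781 × 0.0015 = 0.001172 m/d
v_s = q/n_e = 0.001172/0.40 = 0.002929 m/d
   = 0.002929 × 365 = 1.07 m/yr

1.07 m/yr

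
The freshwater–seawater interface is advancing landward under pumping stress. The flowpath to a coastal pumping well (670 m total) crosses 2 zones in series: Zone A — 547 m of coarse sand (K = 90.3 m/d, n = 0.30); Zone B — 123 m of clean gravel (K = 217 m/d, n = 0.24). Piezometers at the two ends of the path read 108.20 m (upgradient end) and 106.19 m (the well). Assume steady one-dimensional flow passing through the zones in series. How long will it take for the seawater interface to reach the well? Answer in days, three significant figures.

Total head drop ΔH = 108.20 − 106.19 = 2.01 m
Steady 1-D flow in series ⇒ the Darcy flux q is identical in every zone and the zone head losses add (resistances L/K in series).
Σ(L/K) = 547/90.3 + 123/217 = 6.058 + 0.5668 = 6.624 d
q = ΔH / Σ(L/K) = 2.01 / 6.624 = 0.3034 m/d (same in every zone)
Zone A: v = q/n = 0.3034/0.30 = 1.011 m/d → t_A = 547/1.011 = 540.8 d
Zone B: v = q/n = 0.3034/0.24 = 1.264 m/d → t_B = 123/1.264 = 97.29 d
Total t = 540.8 + 97.29 = 638.1 d

638 days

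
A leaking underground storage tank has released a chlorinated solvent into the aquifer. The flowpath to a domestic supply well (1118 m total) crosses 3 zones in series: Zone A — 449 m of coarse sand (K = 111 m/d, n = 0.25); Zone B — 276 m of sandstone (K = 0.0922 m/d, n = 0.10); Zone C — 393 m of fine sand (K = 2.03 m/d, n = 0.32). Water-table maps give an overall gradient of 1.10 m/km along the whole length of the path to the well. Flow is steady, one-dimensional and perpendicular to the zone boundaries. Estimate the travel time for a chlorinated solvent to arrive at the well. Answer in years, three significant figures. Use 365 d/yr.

1890 years

For zones in series the flux q is common to all zones; the equivalent conductivity is the harmonic (thickness-weighted) mean, K_eq = L_total / Σ(L_j/K_j).
Σ(L/K) = 449/111 + 276/0.0922 + 393/2.03 = 4.045 + 2993 + 193.6 = 3191 d
K_eq = L_total / Σ(L/K) = 1118 / 3191 = 0.3503 m/d
q = K_eq · i = 0.3503 × 0.0011 = 3.854e-4 m/d (same in every zone)
Zone A: v = q/n = 3.854e-4/0.25 = 0.001542 m/d → t_A = 449/0.001542 = 291300 d
Zone B: v = q/n = 3.854e-4/0.10 = 0.003854 m/d → t_B = 276/0.003854 = 71620 d
Zone C: v = q/n = 3.854e-4/0.32 = 0.001204 m/d → t_C = 393/0.001204 = 326300 d
Total t = 291300 + 71620 + 326300 = 689200 d
   = 689200 / 365 = 1890 yr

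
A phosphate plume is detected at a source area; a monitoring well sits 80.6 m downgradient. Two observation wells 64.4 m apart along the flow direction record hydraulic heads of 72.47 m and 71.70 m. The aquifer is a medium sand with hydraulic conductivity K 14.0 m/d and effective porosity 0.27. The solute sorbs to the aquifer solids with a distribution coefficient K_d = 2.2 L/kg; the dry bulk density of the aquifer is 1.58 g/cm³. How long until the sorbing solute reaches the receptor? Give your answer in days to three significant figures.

1800 days

Hydraulic gradient i = (72.47 − 71.70) / 64.4 = 0.77 / 64.4 = 0.01196
Darcy flux q = K·i = 14.0 × 0.01196 = 0.1674 m/d
v = Ki/n = 14.0·0.01196/0.27 = 0.6200 m/d
Retardation R = 1 + ρ_b·K_d/n = 1 + 1.58×2.2/0.27 = 13.87
Contaminant velocity v_c = v/R = 0.6200/13.87 = 0.04469 m/d
t = L/v_c = 80.6/0.04469 = 1804 d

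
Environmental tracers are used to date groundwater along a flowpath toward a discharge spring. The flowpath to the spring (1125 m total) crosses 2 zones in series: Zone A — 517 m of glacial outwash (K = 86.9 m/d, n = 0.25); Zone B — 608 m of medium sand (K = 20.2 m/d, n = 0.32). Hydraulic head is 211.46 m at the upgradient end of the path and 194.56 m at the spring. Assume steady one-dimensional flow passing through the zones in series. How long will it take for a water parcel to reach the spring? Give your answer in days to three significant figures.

691 days

Total head drop ΔH = 211.46 − 194.56 = 16.90 m
Steady 1-D flow in series ⇒ the Darcy flux q is identical in every zone and the zone head losses add (resistances L/K in series).
Σ(L/K) = 517/86.9 + 608/20.2 = 5.949 + 30.10 = 36.05 d
q = ΔH / Σ(L/K) = 16.90 / 36.05 = 0.4688 m/d (same in every zone)
Zone A: v = q/n = 0.4688/0.25 = 1.875 m/d → t_A = 517/1.875 = 275.7 d
Zone B: v = q/n = 0.4688/0.32 = 1.465 m/d → t_B = 608/1.465 = 415.0 d
Total t = 275.7 + 415.0 = 690.7 d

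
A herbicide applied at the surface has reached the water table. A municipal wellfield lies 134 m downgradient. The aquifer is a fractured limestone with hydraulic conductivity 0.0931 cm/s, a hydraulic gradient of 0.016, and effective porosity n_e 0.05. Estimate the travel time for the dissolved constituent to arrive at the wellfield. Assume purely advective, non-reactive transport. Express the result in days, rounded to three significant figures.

5.21 days

K = 0.0931 cm/s × 864 = 80.44 m/d
q = Ki = 80.44 × 0.016 = 1.287 m/d
Average linear velocity = 1.287 / 0.05 = 25.74 m/d
t = L / v = 134 / 25.74 = 5.206 d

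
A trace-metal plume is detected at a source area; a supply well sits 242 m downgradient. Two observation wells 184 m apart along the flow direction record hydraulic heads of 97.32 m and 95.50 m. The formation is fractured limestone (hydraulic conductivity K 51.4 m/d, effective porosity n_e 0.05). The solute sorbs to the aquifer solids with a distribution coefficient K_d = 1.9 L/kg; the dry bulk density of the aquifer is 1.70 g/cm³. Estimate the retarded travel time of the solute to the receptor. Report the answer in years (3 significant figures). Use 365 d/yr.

Hydraulic gradient i = (97.32 − 95.50) / 184 = 1.82 / 184 = 0.009891
q = Ki = 51.4 × 0.009891 = 0.5084 m/d
v = Ki/n = 51.4·0.009891/0.05 = 10.17 m/d
Retardation R = 1 + ρ_b·K_d/n = 1 + 1.70×1.9/0.05 = 65.60
Contaminant velocity v_c = v/R = 10.17/65.60 = 0.1550 m/d
t = L/v_c = 242/0.1550 = 1561 d
   = 1561/365 = 4.28 yr

4.28 years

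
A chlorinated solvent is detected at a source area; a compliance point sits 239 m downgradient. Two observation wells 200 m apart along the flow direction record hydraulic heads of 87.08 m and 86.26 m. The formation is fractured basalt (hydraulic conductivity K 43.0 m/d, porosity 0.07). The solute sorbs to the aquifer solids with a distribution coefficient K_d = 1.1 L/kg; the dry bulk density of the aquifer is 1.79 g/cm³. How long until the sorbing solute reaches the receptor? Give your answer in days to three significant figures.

2760 days

Hydraulic gradient i = (87.08 − 86.26) / 200 = 0.82 / 200 = 0.004100
q = Ki = 43.0 × 0.004100 = 0.1763 m/d
Average linear velocity = 0.1763 / 0.07 = 2.519 m/d
Retardation R = 1 + ρ_b·K_d/n = 1 + 1.79×1.1/0.07 = 29.13
Contaminant velocity v_c = v/R = 2.519/29.13 = 0.08646 m/d
t = L/v_c = 239/0.08646 = 2764 d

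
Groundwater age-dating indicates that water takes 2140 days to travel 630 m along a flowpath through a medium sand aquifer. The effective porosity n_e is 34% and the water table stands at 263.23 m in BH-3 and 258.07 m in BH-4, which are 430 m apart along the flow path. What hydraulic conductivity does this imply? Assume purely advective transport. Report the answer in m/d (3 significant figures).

8.34 m/d

Hydraulic gradient i = (263.23 − 258.07) / 430 = 5.16 / 430 = 0.01200
v = L / t = 630 / 2140 = 0.2944 m/d
K = v · n / i = 0.2944 × 0.34 / 0.01200 = 8.34 m/d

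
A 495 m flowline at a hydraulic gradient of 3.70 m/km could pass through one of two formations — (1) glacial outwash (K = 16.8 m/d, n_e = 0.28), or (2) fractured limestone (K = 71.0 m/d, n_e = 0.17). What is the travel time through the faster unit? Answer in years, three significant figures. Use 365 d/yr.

Unit 1 (glacial outwash): v = 16.8×0.0037/0.28 = 0.2220 m/d, t = 495/0.2220 = 2230 d
Unit 2 (fractured limestone): v = 71.0×0.0037/0.17 = 1.545 m/d, t = 495/1.545 = 320.3 d
Faster: 320.3 d / 365 = 0.878 yr

0.878 years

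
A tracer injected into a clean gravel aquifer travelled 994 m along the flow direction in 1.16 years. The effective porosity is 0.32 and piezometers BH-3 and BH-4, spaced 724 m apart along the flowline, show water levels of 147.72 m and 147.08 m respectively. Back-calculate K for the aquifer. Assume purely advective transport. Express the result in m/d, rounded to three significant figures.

Hydraulic gradient i = (147.72 − 147.08) / 724 = 0.64 / 724 = 8.840e-4
t = 1.16 years = 423.4 d
v = L / t = 994 / 423.4 = 2.348 m/d
K = v · n / i = 2.348 × 0.32 / 8.840e-4 = 850 m/d

850 m/d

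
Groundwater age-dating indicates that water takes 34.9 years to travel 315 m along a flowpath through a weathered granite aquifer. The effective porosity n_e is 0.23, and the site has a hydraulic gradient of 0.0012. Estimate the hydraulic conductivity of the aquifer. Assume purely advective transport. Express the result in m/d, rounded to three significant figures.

4.74 m/d

t = 34.9 years = 12740 d
v = L / t = 315 / 12740 = 0.02473 m/d
K = v · n / i = 0.02473 × 0.23 / 0.0012 = 4.74 m/d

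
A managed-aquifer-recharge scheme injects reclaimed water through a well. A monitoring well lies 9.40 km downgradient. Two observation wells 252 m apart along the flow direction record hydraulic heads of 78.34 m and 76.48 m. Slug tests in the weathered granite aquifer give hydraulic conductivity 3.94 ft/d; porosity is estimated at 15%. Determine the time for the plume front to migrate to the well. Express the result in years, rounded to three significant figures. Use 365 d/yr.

Hydraulic gradient i = (78.34 − 76.48) / 252 = 1.86 / 252 = 0.007381
K = 3.94 ft/d × 0.3048 = 1.201 m/d
Darcy flux q = K·i = 1.201 × 0.007381 = 0.008864 m/d
Seepage velocity v = q / n = 0.008864 / 0.15 = 0.05909 m/d
L = 9.40 km = 9400 m
t = L / v = 9400 / 0.05909 = 159100 d
   = 159100 / 365 = 436 yr

436 years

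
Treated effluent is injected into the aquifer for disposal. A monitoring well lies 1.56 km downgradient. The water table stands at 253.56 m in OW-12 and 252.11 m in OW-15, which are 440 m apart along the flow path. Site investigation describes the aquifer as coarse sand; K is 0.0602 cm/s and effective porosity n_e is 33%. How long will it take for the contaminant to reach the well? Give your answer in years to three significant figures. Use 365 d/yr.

8.23 years

Hydraulic gradient i = (253.56 − 252.11) / 440 = 1.45 / 440 = 0.003295
K = 0.0602 cm/s × 864 = 52.01 m/d
Darcy flux q = K·i = 52.01 × 0.003295 = 0.1714 m/d
v = Ki/n = 52.01·0.003295/0.33 = 0.5194 m/d
L = 1.56 km = 1560 m
t = L / v = 1560 / 0.5194 = 3003 d
   = 3003 / 365 = 8.23 yr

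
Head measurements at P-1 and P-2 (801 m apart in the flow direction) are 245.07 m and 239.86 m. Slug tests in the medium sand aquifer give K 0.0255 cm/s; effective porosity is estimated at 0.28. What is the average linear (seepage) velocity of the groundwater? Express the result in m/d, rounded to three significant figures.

0.512 m/d

Hydraulic gradient i = (245.07 − 239.86) / 801 = 5.21 / 801 = 0.006504
K = 0.0255 cm/s × 864 = 22.03 m/d
q = Ki = 22.03 × 0.006504 = 0.1433 m/d
Average linear velocity = 0.1433 / 0.28 = 0.5118 m/d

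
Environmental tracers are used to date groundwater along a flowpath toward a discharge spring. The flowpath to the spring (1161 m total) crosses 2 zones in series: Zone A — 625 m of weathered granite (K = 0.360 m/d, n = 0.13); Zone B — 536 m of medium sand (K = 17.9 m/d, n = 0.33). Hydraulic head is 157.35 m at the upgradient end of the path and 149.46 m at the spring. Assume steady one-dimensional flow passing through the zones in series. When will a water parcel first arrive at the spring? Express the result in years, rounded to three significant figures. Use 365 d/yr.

Total head drop ΔH = 157.35 − 149.46 = 7.89 m
Continuity: the same q passes through each zone, so ΔH = q·Σ(L_j/K_j) — the zones act as resistances in series.
Σ(L/K) = 625/0.360 + 536/17.9 = 1736 + 29.94 = 1766 d
q = ΔH / Σ(L/K) = 7.89 / 1766 = 0.004468 m/d (same in every zone)
Zone A: v = q/n = 0.004468/0.13 = 0.03437 m/d → t_A = 625/0.03437 = 18190 d
Zone B: v = q/n = 0.004468/0.33 = 0.01354 m/d → t_B = 536/0.01354 = 39590 d
Total t = 18190 + 39590 = 57780 d
   = 57780 / 365 = 158 yr

158 years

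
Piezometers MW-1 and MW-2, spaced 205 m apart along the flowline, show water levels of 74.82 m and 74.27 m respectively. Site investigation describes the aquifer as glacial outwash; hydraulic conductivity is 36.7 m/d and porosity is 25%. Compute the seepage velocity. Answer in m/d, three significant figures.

Hydraulic gradient i = (74.82 − 74.27) / 205 = 0.55 / 205 = 0.002683
Specific discharge q = 36.7 × 0.002683 = 0.09846 m/d
v = Ki/n = 36.7·0.002683/0.25 = 0.3939 m/d

0.394 m/d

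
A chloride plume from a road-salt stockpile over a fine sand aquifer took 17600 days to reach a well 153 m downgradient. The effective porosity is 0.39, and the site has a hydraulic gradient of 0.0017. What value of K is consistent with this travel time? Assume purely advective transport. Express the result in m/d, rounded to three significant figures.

1.99 m/d

v = L / t = 153 / 17600 = 0.008693 m/d
K = v · n / i = 0.008693 × 0.39 / 0.0017 = 1.99 m/d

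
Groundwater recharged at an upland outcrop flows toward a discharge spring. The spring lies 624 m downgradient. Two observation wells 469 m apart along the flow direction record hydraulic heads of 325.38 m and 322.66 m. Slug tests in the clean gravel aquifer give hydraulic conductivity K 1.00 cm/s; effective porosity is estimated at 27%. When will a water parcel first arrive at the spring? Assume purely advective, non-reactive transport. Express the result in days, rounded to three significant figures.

Hydraulic gradient i = (325.38 − 322.66) / 469 = 2.72 / 469 = 0.005800
K = 1.00 cm/s × 864 = 864.0 m/d
Specific discharge q = 864.0 × 0.005800 = 5.011 m/d
Average linear velocity = 5.011 / 0.27 = 18.56 m/d
t = L / v = 624 / 18.56 = 33.62 d

33.6 days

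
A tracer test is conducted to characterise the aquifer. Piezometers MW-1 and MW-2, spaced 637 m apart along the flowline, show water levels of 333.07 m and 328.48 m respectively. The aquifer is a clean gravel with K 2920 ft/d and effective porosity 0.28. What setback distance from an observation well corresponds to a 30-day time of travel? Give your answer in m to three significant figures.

Hydraulic gradient i = (333.07 − 328.48) / 637 = 4.59 / 637 = 0.007206
K = 2920 ft/d × 0.3048 = 890.0 m/d
q = Ki = 890.0 × 0.007206 = 6.413 m/d
v = Ki/n = 890.0·0.007206/0.28 = 22.90 m/d
L = v × T = 22.90 × 30 = 687.1 m

687 m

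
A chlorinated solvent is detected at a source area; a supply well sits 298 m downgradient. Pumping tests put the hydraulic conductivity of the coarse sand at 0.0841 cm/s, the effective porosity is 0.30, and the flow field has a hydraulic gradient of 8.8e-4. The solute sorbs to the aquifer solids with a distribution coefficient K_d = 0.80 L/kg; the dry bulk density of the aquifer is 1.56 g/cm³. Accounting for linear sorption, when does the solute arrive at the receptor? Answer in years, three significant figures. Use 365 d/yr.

19.8 years

K = 0.0841 cm/s × 864 = 72.66 m/d
q = Ki = 72.66 × 8.8e-4 = 0.06394 m/d
v_s = q/n_e = 0.06394/0.30 = 0.2131 m/d
Retardation R = 1 + ρ_b·K_d/n = 1 + 1.56×0.80/0.30 = 5.160
Contaminant velocity v_c = v/R = 0.2131/5.160 = 0.04131 m/d
t = L/v_c = 298/0.04131 = 7214 d
   = 7214/365 = 19.8 yr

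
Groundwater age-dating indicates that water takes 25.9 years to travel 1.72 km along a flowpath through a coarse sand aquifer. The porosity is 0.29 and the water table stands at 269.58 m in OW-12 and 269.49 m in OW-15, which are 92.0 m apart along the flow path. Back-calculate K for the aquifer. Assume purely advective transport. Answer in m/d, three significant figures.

Hydraulic gradient i = (269.58 − 269.49) / 92.0 = 0.09 / 92.0 = 9.783e-4
t = 25.9 years = 9454 d
L = 1.72 km = 1720 m
v = L / t = 1720 / 9454 = 0.1819 m/d
K = v · n / i = 0.1819 × 0.29 / 9.783e-4 = 53.9 m/d

53.9 m/d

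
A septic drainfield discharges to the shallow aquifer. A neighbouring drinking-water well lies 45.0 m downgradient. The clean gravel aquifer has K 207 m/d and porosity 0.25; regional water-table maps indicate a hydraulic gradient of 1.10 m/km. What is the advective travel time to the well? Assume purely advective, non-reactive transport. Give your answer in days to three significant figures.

49.4 days

Darcy flux q = K·i = 207 × 0.0011 = 0.2277 m/d
v_s = q/n_e = 0.2277/0.25 = 0.9108 m/d
t = L / v = 45.0 / 0.9108 = 49.41 d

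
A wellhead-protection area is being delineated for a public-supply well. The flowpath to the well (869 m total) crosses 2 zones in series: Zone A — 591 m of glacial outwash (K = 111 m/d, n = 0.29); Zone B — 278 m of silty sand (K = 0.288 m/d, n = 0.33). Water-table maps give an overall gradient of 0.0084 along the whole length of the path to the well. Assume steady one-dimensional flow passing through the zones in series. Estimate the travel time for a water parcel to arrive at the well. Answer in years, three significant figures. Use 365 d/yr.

For zones in series the flux q is common to all zones; the equivalent conductivity is the harmonic (thickness-weighted) mean, K_eq = L_total / Σ(L_j/K_j).
Σ(L/K) = 591/111 + 278/0.288 = 5.324 + 965.3 = 970.6 d
K_eq = L_total / Σ(L/K) = 869 / 970.6 = 0.8953 m/d
q = K_eq · i = 0.8953 × 0.0084 = 0.007521 m/d (same in every zone)
Zone A: v = q/n = 0.007521/0.29 = 0.02593 m/d → t_A = 591/0.02593 = 22790 d
Zone B: v = q/n = 0.007521/0.33 = 0.02279 m/d → t_B = 278/0.02279 = 12200 d
Total t = 22790 + 12200 = 34990 d
   = 34990 / 365 = 95.9 yr

95.9 years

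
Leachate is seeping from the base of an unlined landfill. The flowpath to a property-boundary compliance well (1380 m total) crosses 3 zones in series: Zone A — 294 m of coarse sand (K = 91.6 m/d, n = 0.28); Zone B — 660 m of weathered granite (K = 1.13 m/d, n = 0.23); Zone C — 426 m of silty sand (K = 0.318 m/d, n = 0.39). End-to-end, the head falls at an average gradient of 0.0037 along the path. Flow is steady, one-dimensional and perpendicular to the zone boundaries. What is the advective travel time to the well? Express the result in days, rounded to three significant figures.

Continuity: the same q passes through each zone, so ΔH = q·Σ(L_j/K_j) — the zones act as resistances in series.
Σ(L/K) = 294/91.6 + 660/1.13 + 426/0.318 = 3.210 + 584.1 + 1340 = 1927 d
K_eq = L_total / Σ(L/K) = 1380 / 1927 = 0.7162 m/d
q = K_eq · i = 0.7162 × 0.0037 = 0.002650 m/d (same in every zone)
Zone A: v = q/n = 0.002650/0.28 = 0.009464 m/d → t_A = 294/0.009464 = 31070 d
Zone B: v = q/n = 0.002650/0.23 = 0.01152 m/d → t_B = 660/0.01152 = 57290 d
Zone C: v = q/n = 0.002650/0.39 = 0.006794 m/d → t_C = 426/0.006794 = 62700 d
Total t = 31070 + 57290 + 62700 = 151100 d

151000 days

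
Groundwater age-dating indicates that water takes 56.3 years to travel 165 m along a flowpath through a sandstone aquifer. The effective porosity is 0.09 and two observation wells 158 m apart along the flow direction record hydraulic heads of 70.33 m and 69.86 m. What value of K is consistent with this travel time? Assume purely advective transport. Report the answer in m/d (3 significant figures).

Hydraulic gradient i = (70.33 − 69.86) / 158 = 0.47 / 158 = 0.002975
t = 56.3 years = 20550 d
v = L / t = 165 / 20550 = 0.008029 m/d
K = v · n / i = 0.008029 × 0.09 / 0.002975 = 0.243 m/d

0.243 m/d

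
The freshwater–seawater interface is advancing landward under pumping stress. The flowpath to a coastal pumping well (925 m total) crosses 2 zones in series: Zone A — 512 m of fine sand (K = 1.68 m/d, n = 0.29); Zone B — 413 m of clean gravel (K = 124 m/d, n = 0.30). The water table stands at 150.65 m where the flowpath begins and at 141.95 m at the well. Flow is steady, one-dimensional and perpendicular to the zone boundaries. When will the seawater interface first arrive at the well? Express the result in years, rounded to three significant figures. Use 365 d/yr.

Total head drop ΔH = 150.65 − 141.95 = 8.70 m
Continuity: the same q passes through each zone, so ΔH = q·Σ(L_j/K_j) — the zones act as resistances in series.
Σ(L/K) = 512/1.68 + 413/124 = 304.8 + 3.331 = 308.1 d
q = ΔH / Σ(L/K) = 8.70 / 308.1 = 0.02824 m/d (same in every zone)
Zone A: v = q/n = 0.02824/0.29 = 0.09737 m/d → t_A = 512/0.09737 = 5258 d
Zone B: v = q/n = 0.02824/0.30 = 0.09413 m/d → t_B = 413/0.09413 = 4388 d
Total t = 5258 + 4388 = 9646 d
   = 9646 / 365 = 26.4 yr

26.4 years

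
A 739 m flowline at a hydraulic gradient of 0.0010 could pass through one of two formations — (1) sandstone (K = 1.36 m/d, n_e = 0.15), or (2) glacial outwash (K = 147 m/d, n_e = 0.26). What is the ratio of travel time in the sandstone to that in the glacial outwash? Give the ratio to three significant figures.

Unit 1 (sandstone): v = 1.36×0.0010/0.15 = 0.009067 m/d, t = 739/0.009067 = 81510 d
Unit 2 (glacial outwash): v = 147×0.0010/0.26 = 0.5654 m/d, t = 739/0.5654 = 1307 d
t(sandstone) / t(glacial outwash) = 81510/1307 = 62.4

62.4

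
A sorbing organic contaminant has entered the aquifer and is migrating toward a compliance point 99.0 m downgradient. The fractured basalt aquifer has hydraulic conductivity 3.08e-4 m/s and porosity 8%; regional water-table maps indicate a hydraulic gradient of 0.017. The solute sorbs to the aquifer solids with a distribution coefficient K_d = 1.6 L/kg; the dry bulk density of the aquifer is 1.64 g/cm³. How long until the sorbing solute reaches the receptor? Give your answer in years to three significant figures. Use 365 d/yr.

1.62 years

K = 3.08e-4 m/s × 86400 s/d = 26.61 m/d
Darcy flux q = K·i = 26.61 × 0.017 = 0.4524 m/d
Seepage velocity v = q / n = 0.4524 / 0.08 = 5.655 m/d
Retardation R = 1 + ρ_b·K_d/n = 1 + 1.64×1.6/0.08 = 33.80
Contaminant velocity v_c = v/R = 5.655/33.80 = 0.1673 m/d
t = L/v_c = 99.0/0.1673 = 591.7 d
   = 591.7/365 = 1.62 yr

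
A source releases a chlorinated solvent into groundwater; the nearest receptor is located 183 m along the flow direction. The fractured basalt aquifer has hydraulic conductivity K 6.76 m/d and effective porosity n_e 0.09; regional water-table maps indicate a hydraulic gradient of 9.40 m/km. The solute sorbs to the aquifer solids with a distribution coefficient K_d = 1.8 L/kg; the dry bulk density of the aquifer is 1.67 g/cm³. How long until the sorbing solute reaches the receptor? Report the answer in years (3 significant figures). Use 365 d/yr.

24.4 years

Specific discharge q = 6.76 × 0.0094 = 0.06354 m/d
v_s = q/n_e = 0.06354/0.09 = 0.7060 m/d
Retardation R = 1 + ρ_b·K_d/n = 1 + 1.67×1.8/0.09 = 34.40
Contaminant velocity v_c = v/R = 0.7060/34.40 = 0.02052 m/d
t = L/v_c = 183/0.02052 = 8916 d
   = 8916/365 = 24.4 yr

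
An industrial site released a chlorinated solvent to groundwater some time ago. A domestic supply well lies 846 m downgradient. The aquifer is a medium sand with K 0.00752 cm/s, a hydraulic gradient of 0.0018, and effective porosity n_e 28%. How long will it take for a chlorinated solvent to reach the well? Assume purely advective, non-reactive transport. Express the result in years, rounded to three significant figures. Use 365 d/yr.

55.5 years

K = 0.00752 cm/s × 864 = 6.497 m/d
q = Ki = 6.497 × 0.0018 = 0.01170 m/d
Average linear velocity = 0.01170 / 0.28 = 0.04177 m/d
t = L / v = 846 / 0.04177 = 20250 d
   = 20250 / 365 = 55.5 yr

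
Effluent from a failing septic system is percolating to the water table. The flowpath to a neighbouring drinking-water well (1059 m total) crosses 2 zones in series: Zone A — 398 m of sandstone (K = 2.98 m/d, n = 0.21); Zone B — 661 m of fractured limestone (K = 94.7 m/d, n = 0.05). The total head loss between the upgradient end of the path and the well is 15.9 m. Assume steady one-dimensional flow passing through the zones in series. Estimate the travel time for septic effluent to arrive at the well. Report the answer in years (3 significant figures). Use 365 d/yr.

2.82 years

Continuity: the same q passes through each zone, so ΔH = q·Σ(L_j/K_j) — the zones act as resistances in series.
Σ(L/K) = 398/2.98 + 661/94.7 = 133.6 + 6.980 = 140.5 d
q = ΔH / Σ(L/K) = 15.9 / 140.5 = 0.1131 m/d (same in every zone)
Zone A: v = q/n = 0.1131/0.21 = 0.5387 m/d → t_A = 398/0.5387 = 738.7 d
Zone B: v = q/n = 0.1131/0.05 = 2.263 m/d → t_B = 661/2.263 = 292.1 d
Total t = 738.7 + 292.1 = 1031 d
   = 1031 / 365 = 2.82 yr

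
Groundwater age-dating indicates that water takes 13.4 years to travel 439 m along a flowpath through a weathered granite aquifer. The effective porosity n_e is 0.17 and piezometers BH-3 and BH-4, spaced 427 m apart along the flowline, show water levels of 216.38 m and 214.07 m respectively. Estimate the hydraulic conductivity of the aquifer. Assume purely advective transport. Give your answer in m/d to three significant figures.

Hydraulic gradient i = (216.38 − 214.07) / 427 = 2.31 / 427 = 0.005410
t = 13.4 years = 4891 d
v = L / t = 439 / 4891 = 0.08976 m/d
K = v · n / i = 0.08976 × 0.17 / 0.005410 = 2.82 m/d

2.82 m/d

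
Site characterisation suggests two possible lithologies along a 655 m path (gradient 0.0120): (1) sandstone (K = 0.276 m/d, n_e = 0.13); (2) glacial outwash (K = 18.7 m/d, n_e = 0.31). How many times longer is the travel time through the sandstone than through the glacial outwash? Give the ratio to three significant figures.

Unit 1 (sandstone): v = 0.276×0.012/0.13 = 0.02548 m/d, t = 655/0.02548 = 25710 d
Unit 2 (glacial outwash): v = 18.7×0.012/0.31 = 0.7239 m/d, t = 655/0.7239 = 904.9 d
t(sandstone) / t(glacial outwash) = 25710/904.9 = 28.4

28.4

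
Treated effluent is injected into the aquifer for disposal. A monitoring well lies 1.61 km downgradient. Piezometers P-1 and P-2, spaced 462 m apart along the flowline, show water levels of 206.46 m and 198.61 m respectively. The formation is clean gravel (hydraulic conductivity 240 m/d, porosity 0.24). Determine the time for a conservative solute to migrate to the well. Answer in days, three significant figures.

94.8 days

Hydraulic gradient i = (206.46 − 198.61) / 462 = 7.85 / 462 = 0.01699
q = Ki = 240 × 0.01699 = 4.078 m/d
Average linear velocity = 4.078 / 0.24 = 16.99 m/d
L = 1.61 km = 1610 m
t = L / v = 1610 / 16.99 = 94.75 d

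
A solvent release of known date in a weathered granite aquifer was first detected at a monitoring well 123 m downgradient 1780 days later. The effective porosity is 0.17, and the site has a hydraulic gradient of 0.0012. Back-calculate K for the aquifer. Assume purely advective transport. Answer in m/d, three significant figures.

v = L / t = 123 / 1780 = 0.06910 m/d
K = v · n / i = 0.06910 × 0.17 / 0.0012 = 9.79 m/d

9.79 m/d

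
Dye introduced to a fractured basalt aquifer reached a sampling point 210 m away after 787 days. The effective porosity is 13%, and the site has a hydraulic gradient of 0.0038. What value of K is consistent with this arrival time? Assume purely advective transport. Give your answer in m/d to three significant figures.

v = L / t = 210 / 787 = 0.2668 m/d
K = v · n / i = 0.2668 × 0.13 / 0.0038 = 9.13 m/d

9.13 m/d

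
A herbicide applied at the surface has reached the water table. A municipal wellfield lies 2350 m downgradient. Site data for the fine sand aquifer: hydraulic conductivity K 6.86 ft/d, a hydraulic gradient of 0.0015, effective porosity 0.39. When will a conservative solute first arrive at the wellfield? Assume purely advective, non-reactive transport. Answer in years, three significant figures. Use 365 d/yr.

801 years

K = 6.86 ft/d × 0.3048 = 2.091 m/d
Specific discharge q = 2.091 × 0.0015 = 0.003136 m/d
v = Ki/n = 2.091·0.0015/0.39 = 0.008042 m/d
t = L / v = 2350 / 0.008042 = 292200 d
   = 292200 / 365 = 801 yr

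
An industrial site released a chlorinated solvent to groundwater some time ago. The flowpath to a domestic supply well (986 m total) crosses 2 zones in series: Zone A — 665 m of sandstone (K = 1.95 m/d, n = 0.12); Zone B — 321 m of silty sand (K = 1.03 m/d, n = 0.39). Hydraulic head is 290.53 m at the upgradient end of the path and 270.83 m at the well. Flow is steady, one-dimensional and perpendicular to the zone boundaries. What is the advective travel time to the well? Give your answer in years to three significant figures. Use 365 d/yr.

Total head drop ΔH = 290.53 − 270.83 = 19.70 m
Continuity: the same q passes through each zone, so ΔH = q·Σ(L_j/K_j) — the zones act as resistances in series.
Σ(L/K) = 665/1.95 + 321/1.03 = 341.0 + 311.7 = 652.7 d
q = ΔH / Σ(L/K) = 19.70 / 652.7 = 0.03018 m/d (same in every zone)
Zone A: v = q/n = 0.03018/0.12 = 0.2515 m/d → t_A = 665/0.2515 = 2644 d
Zone B: v = q/n = 0.03018/0.39 = 0.07739 m/d → t_B = 321/0.07739 = 4148 d
Total t = 2644 + 4148 = 6791 d
   = 6791 / 365 = 18.6 yr

18.6 years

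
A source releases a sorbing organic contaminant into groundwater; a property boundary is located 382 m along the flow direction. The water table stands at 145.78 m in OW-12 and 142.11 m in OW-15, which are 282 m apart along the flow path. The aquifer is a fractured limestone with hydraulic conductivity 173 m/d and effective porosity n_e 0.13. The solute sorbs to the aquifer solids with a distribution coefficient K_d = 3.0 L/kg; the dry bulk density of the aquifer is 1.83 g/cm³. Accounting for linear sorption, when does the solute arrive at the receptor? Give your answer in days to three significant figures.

954 days

Hydraulic gradient i = (145.78 − 142.11) / 282 = 3.67 / 282 = 0.01301
Specific discharge q = 173 × 0.01301 = 2.251 m/d
v_s = q/n_e = 2.251/0.13 = 17.32 m/d
Retardation R = 1 + ρ_b·K_d/n = 1 + 1.83×3.0/0.13 = 43.23
Contaminant velocity v_c = v/R = 17.32/43.23 = 0.4006 m/d
t = L/v_c = 382/0.4006 = 953.5 d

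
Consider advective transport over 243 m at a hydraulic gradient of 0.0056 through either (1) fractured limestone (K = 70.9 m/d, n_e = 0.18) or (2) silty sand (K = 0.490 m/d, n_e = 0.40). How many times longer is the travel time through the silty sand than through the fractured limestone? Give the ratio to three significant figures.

Unit 1 (fractured limestone): v = 70.9×0.0056/0.18 = 2.206 m/d, t = 243/2.206 = 110.2 d
Unit 2 (silty sand): v = 0.490×0.0056/0.40 = 0.006860 m/d, t = 243/0.006860 = 35420 d
t(silty sand) / t(fractured limestone) = 35420/110.2 = 322

322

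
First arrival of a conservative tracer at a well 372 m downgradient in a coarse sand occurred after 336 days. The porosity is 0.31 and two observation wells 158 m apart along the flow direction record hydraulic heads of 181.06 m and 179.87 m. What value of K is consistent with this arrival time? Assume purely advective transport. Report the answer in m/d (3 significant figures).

45.6 m/d

Hydraulic gradient i = (181.06 − 179.87) / 158 = 1.19 / 158 = 0.007532
v = L / t = 372 / 336 = 1.107 m/d
K = v · n / i = 1.107 × 0.31 / 0.007532 = 45.6 m/d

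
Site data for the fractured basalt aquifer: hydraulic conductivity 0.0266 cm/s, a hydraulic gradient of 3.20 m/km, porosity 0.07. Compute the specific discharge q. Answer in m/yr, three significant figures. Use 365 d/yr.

K = 0.0266 cm/s × 864 = 22.98 m/d
Specific discharge q = 22.98 × 0.0032 = 0.07354 m/d
   = 0.07354 × 365 = 26.8 m/yr

26.8 m/yr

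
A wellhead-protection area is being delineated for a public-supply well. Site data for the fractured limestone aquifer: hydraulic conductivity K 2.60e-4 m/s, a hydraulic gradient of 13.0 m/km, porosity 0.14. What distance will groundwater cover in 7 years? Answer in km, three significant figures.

5.33 km

K = 2.60e-4 m/s × 86400 s/d = 22.46 m/d
Darcy flux q = K·i = 22.46 × 0.013 = 0.2920 m/d
Average linear velocity = 0.2920 / 0.14 = 2.086 m/d
T = 7 yr × 365 = 2555 d
L = v × T = 2.086 × 2555 = 5330 m
   = 5.33 km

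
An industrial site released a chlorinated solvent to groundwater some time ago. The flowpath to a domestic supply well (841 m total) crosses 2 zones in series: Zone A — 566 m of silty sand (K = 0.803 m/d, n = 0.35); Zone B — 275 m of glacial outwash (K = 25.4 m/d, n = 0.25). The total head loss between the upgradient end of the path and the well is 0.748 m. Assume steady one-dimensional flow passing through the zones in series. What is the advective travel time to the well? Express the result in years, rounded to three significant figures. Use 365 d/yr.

700 years

Continuity: the same q passes through each zone, so ΔH = q·Σ(L_j/K_j) — the zones act as resistances in series.
Σ(L/K) = 566/0.803 + 275/25.4 = 704.9 + 10.83 = 715.7 d
q = ΔH / Σ(L/K) = 0.748 / 715.7 = 0.001045 m/d (same in every zone)
Zone A: v = q/n = 0.001045/0.35 = 0.002986 m/d → t_A = 566/0.002986 = 189500 d
Zone B: v = q/n = 0.001045/0.25 = 0.004181 m/d → t_B = 275/0.004181 = 65780 d
Total t = 189500 + 65780 = 255300 d
   = 255300 / 365 = 700 yr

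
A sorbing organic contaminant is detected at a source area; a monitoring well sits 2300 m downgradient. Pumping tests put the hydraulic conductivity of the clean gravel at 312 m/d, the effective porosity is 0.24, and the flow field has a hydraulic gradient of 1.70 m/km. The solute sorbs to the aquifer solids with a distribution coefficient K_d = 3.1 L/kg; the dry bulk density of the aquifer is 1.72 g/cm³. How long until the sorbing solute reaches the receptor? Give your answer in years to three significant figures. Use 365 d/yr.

Specific discharge q = 312 × 0.0017 = 0.5304 m/d
v_s = q/n_e = 0.5304/0.24 = 2.210 m/d
Retardation R = 1 + ρ_b·K_d/n = 1 + 1.72×3.1/0.24 = 23.22
Contaminant velocity v_c = v/R = 2.210/23.22 = 0.09519 m/d
t = L/v_c = 2300/0.09519 = 24160 d
   = 24160/365 = 66.2 yr

66.2 years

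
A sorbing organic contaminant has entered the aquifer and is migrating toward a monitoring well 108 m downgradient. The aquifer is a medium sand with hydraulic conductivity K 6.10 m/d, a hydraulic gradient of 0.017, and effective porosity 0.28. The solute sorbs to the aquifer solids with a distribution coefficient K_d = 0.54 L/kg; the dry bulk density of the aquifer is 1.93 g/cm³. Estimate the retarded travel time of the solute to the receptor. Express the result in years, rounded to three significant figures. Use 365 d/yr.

3.77 years

Specific discharge q = 6.10 × 0.017 = 0.1037 m/d
v = Ki/n = 6.10·0.017/0.28 = 0.3704 m/d
Retardation R = 1 + ρ_b·K_d/n = 1 + 1.93×0.54/0.28 = 4.722
Contaminant velocity v_c = v/R = 0.3704/4.722 = 0.07843 m/d
t = L/v_c = 108/0.07843 = 1377 d
   = 1377/365 = 3.77 yr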